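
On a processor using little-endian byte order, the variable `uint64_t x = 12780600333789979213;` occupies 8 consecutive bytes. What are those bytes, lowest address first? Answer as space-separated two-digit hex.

4D 62 CA FF 49 D0 5D B1

12780600333789979213 in hexadecimal, padded to 64 bits, is 0xB15DD049FFCA624D.
Split into bytes (most-significant first): B1 5D D0 49 FF CA 62 4D.
Little-endian stores the least-significant byte at the lowest address.
So at ascending addresses the bytes are 4D 62 CA FF 49 D0 5D B1.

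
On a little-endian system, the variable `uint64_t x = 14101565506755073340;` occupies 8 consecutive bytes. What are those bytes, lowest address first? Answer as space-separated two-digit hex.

14101565506755073340 in hexadecimal, padded to 64 bits, is 0xC3B2D31D7709953C.
Split into bytes (most-significant first): C3 B2 D3 1D 77 09 95 3C.
Little-endian: lowest address holds the least-significant byte.
So at ascending addresses the bytes are 3C 95 09 77 1D D3 B2 C3.

3C 95 09 77 1D D3 B2 C3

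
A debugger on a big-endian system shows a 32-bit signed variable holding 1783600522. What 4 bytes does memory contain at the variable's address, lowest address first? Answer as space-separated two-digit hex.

6A 4F 95 8A

1783600522 in hexadecimal, padded to 32 bits, is 0x6A4F958A.
Split into bytes (most-significant first): 6A 4F 95 8A.
Big-endian stores the most-significant byte at the lowest address.
So the memory order matches the most-significant-first order: 6A 4F 95 8A.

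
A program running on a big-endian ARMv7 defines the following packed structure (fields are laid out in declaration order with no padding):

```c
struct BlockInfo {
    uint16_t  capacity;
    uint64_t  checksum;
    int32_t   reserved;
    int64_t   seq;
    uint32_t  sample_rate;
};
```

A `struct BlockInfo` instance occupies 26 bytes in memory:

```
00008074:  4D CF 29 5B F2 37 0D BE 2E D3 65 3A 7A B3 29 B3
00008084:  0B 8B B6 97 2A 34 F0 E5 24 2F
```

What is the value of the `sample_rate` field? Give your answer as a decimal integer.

`sample_rate` follows `capacity` (2 B), `checksum` (8 B), `reserved` (4 B), `seq` (8 B), so it starts at offset 2 + 8 + 4 + 8 = 22 and occupies 4 bytes.
Bytes at offsets 22..25: F0 E5 24 2F.
Big-endian stores the most-significant byte at the lowest address.
The bytes are already most-significant first: 0xF0E5242F.
0xF0E5242F = 4041548847.

4041548847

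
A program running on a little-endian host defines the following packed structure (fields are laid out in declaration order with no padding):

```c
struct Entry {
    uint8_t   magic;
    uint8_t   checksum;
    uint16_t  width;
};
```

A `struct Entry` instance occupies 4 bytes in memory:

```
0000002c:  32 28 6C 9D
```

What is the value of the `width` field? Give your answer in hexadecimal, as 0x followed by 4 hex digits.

`width` follows `magic` (1 B), `checksum` (1 B), so it starts at offset 1 + 1 = 2 and occupies 2 bytes.
Bytes at offsets 2..3: 6C 9D.
Little-endian stores the least-significant byte at the lowest address.
Reassemble most-significant byte first: 9D 6C → 0x9D6C.

0x9D6C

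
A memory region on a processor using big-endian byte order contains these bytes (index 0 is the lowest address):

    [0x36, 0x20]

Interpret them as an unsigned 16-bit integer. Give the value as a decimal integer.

Big-endian: lowest address holds the most-significant byte.
The bytes are already most-significant first: 0x3620.
0x3620 = 13856.

13856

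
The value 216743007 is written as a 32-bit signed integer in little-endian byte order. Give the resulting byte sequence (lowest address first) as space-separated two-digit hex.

216743007 in hexadecimal, padded to 32 bits, is 0x0CEB3C5F.
Split into bytes (most-significant first): 0C EB 3C 5F.
In little-endian order the low byte comes first in memory.
So at ascending addresses the bytes are 5F 3C EB 0C.

5F 3C EB 0C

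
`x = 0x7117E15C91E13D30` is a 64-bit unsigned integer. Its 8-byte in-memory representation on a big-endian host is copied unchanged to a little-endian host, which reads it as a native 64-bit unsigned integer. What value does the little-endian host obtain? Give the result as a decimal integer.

Stored big-endian, the bytes at ascending addresses are 71 17 E1 5C 91 E1 3D 30.
Read back as little-endian, the first byte is least significant, giving 0x303DE1915CE11771.
0x303DE1915CE11771 = 3476182501844653937.

3476182501844653937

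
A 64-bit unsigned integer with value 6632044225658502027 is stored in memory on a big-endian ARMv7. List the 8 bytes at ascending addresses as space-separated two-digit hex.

5C 09 C1 15 CD 0E 3B 8B

6632044225658502027 in hexadecimal, padded to 64 bits, is 0x5C09C115CD0E3B8B.
Split into bytes (most-significant first): 5C 09 C1 15 CD 0E 3B 8B.
In big-endian order the high byte comes first in memory.
So the memory order matches the most-significant-first order: 5C 09 C1 15 CD 0E 3B 8B.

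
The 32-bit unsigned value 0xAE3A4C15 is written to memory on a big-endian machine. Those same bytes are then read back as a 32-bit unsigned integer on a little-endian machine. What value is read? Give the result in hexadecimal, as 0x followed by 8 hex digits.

Stored big-endian, the bytes at ascending addresses are AE 3A 4C 15.
Read back as little-endian, the first byte is least significant, giving 0x154C3AAE.

0x154C3AAE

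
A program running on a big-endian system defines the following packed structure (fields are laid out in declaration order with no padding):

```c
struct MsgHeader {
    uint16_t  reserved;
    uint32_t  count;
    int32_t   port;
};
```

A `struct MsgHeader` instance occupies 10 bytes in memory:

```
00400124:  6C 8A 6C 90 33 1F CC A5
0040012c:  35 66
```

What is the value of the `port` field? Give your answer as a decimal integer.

-861588122

`port` follows `reserved` (2 B), `count` (4 B), so it starts at offset 2 + 4 = 6 and occupies 4 bytes.
Bytes at offsets 6..9: CC A5 35 66.
Big-endian stores the most-significant byte at the lowest address.
The bytes are already most-significant first: 0xCCA53566.
Top bit is set, so as a signed 32-bit value this is 0xCCA53566 − 2^32 = -861588122.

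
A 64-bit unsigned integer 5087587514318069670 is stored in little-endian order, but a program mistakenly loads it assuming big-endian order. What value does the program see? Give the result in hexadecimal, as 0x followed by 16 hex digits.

0xA61FA49AE3BD9A46

5087587514318069670 in 64-bit hexadecimal is 0x469ABDE39AA41FA6.
Stored little-endian, the bytes at ascending addresses are A6 1F A4 9A E3 BD 9A 46.
Read back as big-endian, the last byte is least significant, giving 0xA61FA49AE3BD9A46.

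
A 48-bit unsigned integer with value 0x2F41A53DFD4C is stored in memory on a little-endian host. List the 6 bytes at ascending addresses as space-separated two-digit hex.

4C FD 3D A5 41 2F

Split into bytes (most-significant first): 2F 41 A5 3D FD 4C.
In little-endian order the low byte comes first in memory.
So at ascending addresses the bytes are 4C FD 3D A5 41 2F.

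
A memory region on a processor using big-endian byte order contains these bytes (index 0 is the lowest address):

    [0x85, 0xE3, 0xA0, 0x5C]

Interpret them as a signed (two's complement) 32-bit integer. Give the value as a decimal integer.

-2048679844

In big-endian order the high byte comes first in memory.
The bytes are already most-significant first: 0x85E3A05C.
Top bit is set, so as a signed 32-bit value this is 0x85E3A05C − 2^32 = -2048679844.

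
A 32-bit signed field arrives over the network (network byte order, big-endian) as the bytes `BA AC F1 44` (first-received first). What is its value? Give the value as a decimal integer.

Big-endian: lowest address holds the most-significant byte.
The bytes are already most-significant first: 0xBAACF144.
Top bit is set, so as a signed 32-bit value this is 0xBAACF144 − 2^32 = -1163071164.

-1163071164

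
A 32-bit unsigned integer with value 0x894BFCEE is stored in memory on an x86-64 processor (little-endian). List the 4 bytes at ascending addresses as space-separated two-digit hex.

EE FC 4B 89

Split into bytes (most-significant first): 89 4B FC EE.
In little-endian order the low byte comes first in memory.
So at ascending addresses the bytes are EE FC 4B 89.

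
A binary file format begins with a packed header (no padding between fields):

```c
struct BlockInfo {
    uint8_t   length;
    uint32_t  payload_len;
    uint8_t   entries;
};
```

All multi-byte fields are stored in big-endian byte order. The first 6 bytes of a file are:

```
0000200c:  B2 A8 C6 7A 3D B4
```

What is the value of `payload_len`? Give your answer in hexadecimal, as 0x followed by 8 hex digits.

`payload_len` follows `length` (1 byte), so it starts at byte offset 1 and occupies 4 bytes.
Bytes at offsets 1..4: A8 C6 7A 3D.
In big-endian order the high byte comes first in memory.
The bytes are already most-significant first: 0xA8C67A3D.

0xA8C67A3D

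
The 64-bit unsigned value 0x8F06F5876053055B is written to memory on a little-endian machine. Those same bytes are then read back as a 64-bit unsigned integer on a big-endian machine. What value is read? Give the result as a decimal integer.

Stored little-endian, the bytes at ascending addresses are 5B 05 53 60 87 F5 06 8F.
Read back as big-endian, the last byte is least significant, giving 0x5B05536087F5068F.
0x5B05536087F5068F = 6558740106397943439.

6558740106397943439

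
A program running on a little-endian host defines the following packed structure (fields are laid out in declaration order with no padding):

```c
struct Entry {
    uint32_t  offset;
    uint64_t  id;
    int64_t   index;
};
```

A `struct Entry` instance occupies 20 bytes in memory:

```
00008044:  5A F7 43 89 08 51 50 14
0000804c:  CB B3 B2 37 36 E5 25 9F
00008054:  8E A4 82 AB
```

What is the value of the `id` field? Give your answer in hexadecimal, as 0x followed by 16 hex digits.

0x37B2B3CB14505108

`id` follows `offset` (4 bytes), so it starts at byte offset 4 and occupies 8 bytes.
Bytes at offsets 4..11: 08 51 50 14 CB B3 B2 37.
Little-endian stores the least-significant byte at the lowest address.
Reassemble most-significant byte first: 37 B2 B3 CB 14 50 51 08 → 0x37B2B3CB14505108.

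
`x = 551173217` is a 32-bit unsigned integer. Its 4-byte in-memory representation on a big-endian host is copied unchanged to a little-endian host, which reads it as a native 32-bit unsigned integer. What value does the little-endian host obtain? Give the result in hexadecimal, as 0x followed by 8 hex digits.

551173217 in 32-bit hexadecimal is 0x20DA3C61.
Stored big-endian, the bytes at ascending addresses are 20 DA 3C 61.
Read back as little-endian, the first byte is least significant, giving 0x613CDA20.

0x613CDA20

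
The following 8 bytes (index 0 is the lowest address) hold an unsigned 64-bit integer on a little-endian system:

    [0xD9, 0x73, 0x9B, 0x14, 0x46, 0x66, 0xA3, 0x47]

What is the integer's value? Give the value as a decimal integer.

Little-endian stores the least-significant byte at the lowest address.
Reassemble most-significant byte first: 47 A3 66 46 14 9B 73 D9 → 0x47A36646149B73D9.
0x47A36646149B73D9 = 5162082049076196313.

5162082049076196313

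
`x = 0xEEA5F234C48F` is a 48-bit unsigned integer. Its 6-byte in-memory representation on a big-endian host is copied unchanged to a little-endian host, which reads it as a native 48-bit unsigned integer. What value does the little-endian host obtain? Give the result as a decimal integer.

158072864679406

Stored big-endian, the bytes at ascending addresses are EE A5 F2 34 C4 8F.
Read back as little-endian, the first byte is least significant, giving 0x8FC434F2A5EE.
0x8FC434F2A5EE = 158072864679406.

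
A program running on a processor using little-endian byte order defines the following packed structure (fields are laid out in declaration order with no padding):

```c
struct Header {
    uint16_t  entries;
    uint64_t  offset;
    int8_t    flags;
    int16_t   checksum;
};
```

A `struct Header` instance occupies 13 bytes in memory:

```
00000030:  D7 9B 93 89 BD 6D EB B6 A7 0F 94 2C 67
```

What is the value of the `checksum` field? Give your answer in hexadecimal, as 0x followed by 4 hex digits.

0x672C

`checksum` follows `entries` (2 B), `offset` (8 B), `flags` (1 B), so it starts at offset 2 + 8 + 1 = 11 and occupies 2 bytes.
Bytes at offsets 11..12: 2C 67.
Little-endian stores the least-significant byte at the lowest address.
Reassemble most-significant byte first: 67 2C → 0x672C.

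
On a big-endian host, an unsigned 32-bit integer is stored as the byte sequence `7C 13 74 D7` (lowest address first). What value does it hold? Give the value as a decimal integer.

2081649879

Big-endian: lowest address holds the most-significant byte.
The bytes are already most-significant first: 0x7C1374D7.
0x7C1374D7 = 2081649879.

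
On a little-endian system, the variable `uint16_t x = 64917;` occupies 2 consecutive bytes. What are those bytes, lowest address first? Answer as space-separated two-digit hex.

95 FD

64917 in hexadecimal, padded to 16 bits, is 0xFD95.
Split into bytes (most-significant first): FD 95.
Little-endian stores the least-significant byte at the lowest address.
So at ascending addresses the bytes are 95 FD.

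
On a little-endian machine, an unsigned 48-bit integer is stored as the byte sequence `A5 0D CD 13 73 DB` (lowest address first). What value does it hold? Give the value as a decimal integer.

Little-endian stores the least-significant byte at the lowest address.
Reassemble most-significant byte first: DB 73 13 CD 0D A5 → 0xDB7313CD0DA5.
0xDB7313CD0DA5 = 241287299927461.

241287299927461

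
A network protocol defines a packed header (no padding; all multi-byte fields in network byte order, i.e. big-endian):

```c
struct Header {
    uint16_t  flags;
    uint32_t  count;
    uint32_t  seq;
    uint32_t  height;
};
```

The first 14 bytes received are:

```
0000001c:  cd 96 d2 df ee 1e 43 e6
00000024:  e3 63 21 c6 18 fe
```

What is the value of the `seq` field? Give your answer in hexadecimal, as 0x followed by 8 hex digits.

`seq` follows `flags` (2 B), `count` (4 B), so it starts at offset 2 + 4 = 6 and occupies 4 bytes.
Bytes at offsets 6..9: 43 E6 E3 63.
Big-endian stores the most-significant byte at the lowest address.
The bytes are already most-significant first: 0x43E6E363.

0x43E6E363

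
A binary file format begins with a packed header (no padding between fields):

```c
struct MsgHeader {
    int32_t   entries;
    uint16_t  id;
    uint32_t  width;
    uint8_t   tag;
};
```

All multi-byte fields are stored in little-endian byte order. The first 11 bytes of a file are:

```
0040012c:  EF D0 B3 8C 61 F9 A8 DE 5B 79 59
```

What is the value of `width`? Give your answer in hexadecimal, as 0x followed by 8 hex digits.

`width` follows `entries` (4 B), `id` (2 B), so it starts at offset 4 + 2 = 6 and occupies 4 bytes.
Bytes at offsets 6..9: A8 DE 5B 79.
Little-endian: lowest address holds the least-significant byte.
Reassemble most-significant byte first: 79 5B DE A8 → 0x795BDEA8.

0x795BDEA8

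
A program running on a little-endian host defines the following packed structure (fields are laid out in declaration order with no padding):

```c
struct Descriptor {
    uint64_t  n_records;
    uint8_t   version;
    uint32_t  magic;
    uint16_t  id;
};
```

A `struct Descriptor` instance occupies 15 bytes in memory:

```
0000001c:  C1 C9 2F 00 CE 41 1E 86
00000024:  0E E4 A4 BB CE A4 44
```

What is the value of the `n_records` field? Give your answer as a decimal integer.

9664234203405863361

`n_records` is the first field, at byte offset 0, occupying 8 bytes.
Bytes at offsets 0..7: C1 C9 2F 00 CE 41 1E 86.
Little-endian stores the least-significant byte at the lowest address.
Reassemble most-significant byte first: 86 1E 41 CE 00 2F C9 C1 → 0x861E41CE002FC9C1.
0x861E41CE002FC9C1 = 9664234203405863361.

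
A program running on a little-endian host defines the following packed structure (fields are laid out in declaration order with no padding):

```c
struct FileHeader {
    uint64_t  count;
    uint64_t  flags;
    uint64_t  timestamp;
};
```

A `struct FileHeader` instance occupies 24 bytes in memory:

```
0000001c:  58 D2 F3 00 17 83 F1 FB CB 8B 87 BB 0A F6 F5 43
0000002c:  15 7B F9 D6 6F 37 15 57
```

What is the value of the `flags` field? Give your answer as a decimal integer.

4897090695791610827

`flags` follows `count` (8 bytes), so it starts at byte offset 8 and occupies 8 bytes.
Bytes at offsets 8..15: CB 8B 87 BB 0A F6 F5 43.
Little-endian stores the least-significant byte at the lowest address.
Reassemble most-significant byte first: 43 F5 F6 0A BB 87 8B CB → 0x43F5F60ABB878BCB.
0x43F5F60ABB878BCB = 4897090695791610827.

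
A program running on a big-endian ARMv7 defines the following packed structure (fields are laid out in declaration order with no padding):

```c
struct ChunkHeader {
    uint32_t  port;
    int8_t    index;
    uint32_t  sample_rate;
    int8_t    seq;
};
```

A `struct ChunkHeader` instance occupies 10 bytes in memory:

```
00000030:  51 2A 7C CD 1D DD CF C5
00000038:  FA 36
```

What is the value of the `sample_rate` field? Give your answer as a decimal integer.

`sample_rate` follows `port` (4 B), `index` (1 B), so it starts at offset 4 + 1 = 5 and occupies 4 bytes.
Bytes at offsets 5..8: DD CF C5 FA.
Big-endian: lowest address holds the most-significant byte.
The bytes are already most-significant first: 0xDDCFC5FA.
0xDDCFC5FA = 3721381370.

3721381370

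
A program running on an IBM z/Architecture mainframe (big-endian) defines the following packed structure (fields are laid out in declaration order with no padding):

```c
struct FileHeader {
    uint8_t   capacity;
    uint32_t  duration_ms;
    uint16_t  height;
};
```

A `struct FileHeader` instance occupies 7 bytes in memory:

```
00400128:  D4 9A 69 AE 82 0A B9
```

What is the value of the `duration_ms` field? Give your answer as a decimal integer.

`duration_ms` follows `capacity` (1 byte), so it starts at byte offset 1 and occupies 4 bytes.
Bytes at offsets 1..4: 9A 69 AE 82.
Big-endian: lowest address holds the most-significant byte.
The bytes are already most-significant first: 0x9A69AE82.
0x9A69AE82 = 2590617218.

2590617218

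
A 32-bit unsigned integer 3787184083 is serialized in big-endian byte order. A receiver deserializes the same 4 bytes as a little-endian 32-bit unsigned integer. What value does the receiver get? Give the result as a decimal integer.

3787184083 in 32-bit hexadecimal is 0xE1BBD7D3.
Stored big-endian, the bytes at ascending addresses are E1 BB D7 D3.
Read back as little-endian, the first byte is least significant, giving 0xD3D7BBE1.
0xD3D7BBE1 = 3554130913.

3554130913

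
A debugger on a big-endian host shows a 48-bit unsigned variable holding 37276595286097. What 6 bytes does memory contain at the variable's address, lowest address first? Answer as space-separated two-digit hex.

37276595286097 in hexadecimal, padded to 48 bits, is 0x21E722387051.
Split into bytes (most-significant first): 21 E7 22 38 70 51.
Big-endian: lowest address holds the most-significant byte.
So the memory order matches the most-significant-first order: 21 E7 22 38 70 51.

21 E7 22 38 70 51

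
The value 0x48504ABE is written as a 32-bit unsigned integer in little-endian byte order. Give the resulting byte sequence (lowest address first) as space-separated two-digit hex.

Split into bytes (most-significant first): 48 50 4A BE.
In little-endian order the low byte comes first in memory.
So at ascending addresses the bytes are BE 4A 50 48.

BE 4A 50 48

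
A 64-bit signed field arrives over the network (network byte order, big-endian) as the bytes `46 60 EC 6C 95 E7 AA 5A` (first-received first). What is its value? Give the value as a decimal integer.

In big-endian order the high byte comes first in memory.
The bytes are already most-significant first: 0x4660EC6C95E7AA5A.
0x4660EC6C95E7AA5A = 5071313131534789210.

5071313131534789210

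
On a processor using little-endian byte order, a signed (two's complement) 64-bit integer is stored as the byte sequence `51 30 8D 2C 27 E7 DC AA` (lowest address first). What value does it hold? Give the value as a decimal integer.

-6134774436948266927

In little-endian order the low byte comes first in memory.
Reassemble most-significant byte first: AA DC E7 27 2C 8D 30 51 → 0xAADCE7272C8D3051.
Top bit is set, so as a signed 64-bit value this is 0xAADCE7272C8D3051 − 2^64 = -6134774436948266927.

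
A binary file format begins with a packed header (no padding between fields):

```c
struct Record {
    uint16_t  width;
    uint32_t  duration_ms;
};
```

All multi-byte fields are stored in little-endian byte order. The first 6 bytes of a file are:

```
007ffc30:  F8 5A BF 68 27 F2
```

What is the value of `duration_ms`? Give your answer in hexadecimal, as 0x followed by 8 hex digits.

`duration_ms` follows `width` (2 bytes), so it starts at byte offset 2 and occupies 4 bytes.
Bytes at offsets 2..5: BF 68 27 F2.
Little-endian: lowest address holds the least-significant byte.
Reassemble most-significant byte first: F2 27 68 BF → 0xF22768BF.

0xF22768BF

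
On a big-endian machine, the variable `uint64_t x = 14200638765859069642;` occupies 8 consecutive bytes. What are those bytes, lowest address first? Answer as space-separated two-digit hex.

14200638765859069642 in hexadecimal, padded to 64 bits, is 0xC512CDB826ABDECA.
Split into bytes (most-significant first): C5 12 CD B8 26 AB DE CA.
Big-endian: lowest address holds the most-significant byte.
So the memory order matches the most-significant-first order: C5 12 CD B8 26 AB DE CA.

C5 12 CD B8 26 AB DE CA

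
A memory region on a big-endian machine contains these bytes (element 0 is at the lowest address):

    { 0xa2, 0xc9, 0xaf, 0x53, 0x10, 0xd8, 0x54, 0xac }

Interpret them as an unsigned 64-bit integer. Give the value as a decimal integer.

Big-endian stores the most-significant byte at the lowest address.
The bytes are already most-significant first: 0xA2C9AF5310D854AC.
0xA2C9AF5310D854AC = 11730099475762926764.

11730099475762926764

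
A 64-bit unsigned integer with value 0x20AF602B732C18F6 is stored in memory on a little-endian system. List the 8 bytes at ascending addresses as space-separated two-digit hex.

Split into bytes (most-significant first): 20 AF 60 2B 73 2C 18 F6.
Little-endian stores the least-significant byte at the lowest address.
So at ascending addresses the bytes are F6 18 2C 73 2B 60 AF 20.

F6 18 2C 73 2B 60 AF 20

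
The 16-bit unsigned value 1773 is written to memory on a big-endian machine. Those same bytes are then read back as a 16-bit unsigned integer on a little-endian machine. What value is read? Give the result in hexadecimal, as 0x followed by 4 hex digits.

1773 in 16-bit hexadecimal is 0x06ED.
Stored big-endian, the bytes at ascending addresses are 06 ED.
Read back as little-endian, the first byte is least significant, giving 0xED06.

0xED06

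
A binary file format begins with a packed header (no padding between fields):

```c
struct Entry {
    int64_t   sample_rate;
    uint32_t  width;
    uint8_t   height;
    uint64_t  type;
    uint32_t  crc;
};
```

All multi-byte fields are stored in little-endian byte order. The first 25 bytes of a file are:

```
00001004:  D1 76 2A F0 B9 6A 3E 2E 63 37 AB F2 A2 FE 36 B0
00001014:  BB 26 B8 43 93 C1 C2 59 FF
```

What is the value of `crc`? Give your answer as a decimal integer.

4284072641

`crc` follows `sample_rate` (8 B), `width` (4 B), `height` (1 B), `type` (8 B), so it starts at offset 8 + 4 + 1 + 8 = 21 and occupies 4 bytes.
Bytes at offsets 21..24: C1 C2 59 FF.
Little-endian stores the least-significant byte at the lowest address.
Reassemble most-significant byte first: FF 59 C2 C1 → 0xFF59C2C1.
0xFF59C2C1 = 4284072641.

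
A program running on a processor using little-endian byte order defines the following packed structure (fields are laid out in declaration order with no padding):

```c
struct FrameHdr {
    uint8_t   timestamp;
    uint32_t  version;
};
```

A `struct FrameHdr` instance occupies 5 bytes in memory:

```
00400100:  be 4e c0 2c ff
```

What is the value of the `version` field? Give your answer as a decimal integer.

`version` follows `timestamp` (1 byte), so it starts at byte offset 1 and occupies 4 bytes.
Bytes at offsets 1..4: 4E C0 2C FF.
Little-endian: lowest address holds the least-significant byte.
Reassemble most-significant byte first: FF 2C C0 4E → 0xFF2CC04E.
0xFF2CC04E = 4281122894.

4281122894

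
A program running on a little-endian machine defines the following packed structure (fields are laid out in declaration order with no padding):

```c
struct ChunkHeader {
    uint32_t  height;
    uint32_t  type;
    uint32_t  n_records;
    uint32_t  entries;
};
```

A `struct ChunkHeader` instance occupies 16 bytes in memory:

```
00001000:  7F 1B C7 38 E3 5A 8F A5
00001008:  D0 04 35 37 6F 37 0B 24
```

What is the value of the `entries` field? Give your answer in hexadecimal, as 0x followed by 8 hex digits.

`entries` follows `height` (4 B), `type` (4 B), `n_records` (4 B), so it starts at offset 4 + 4 + 4 = 12 and occupies 4 bytes.
Bytes at offsets 12..15: 6F 37 0B 24.
In little-endian order the low byte comes first in memory.
Reassemble most-significant byte first: 24 0B 37 6F → 0x240B376F.

0x240B376F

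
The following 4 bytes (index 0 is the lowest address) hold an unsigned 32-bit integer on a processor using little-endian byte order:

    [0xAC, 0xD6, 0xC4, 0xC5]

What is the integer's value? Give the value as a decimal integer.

Little-endian stores the least-significant byte at the lowest address.
Reassemble most-significant byte first: C5 C4 D6 AC → 0xC5C4D6AC.
0xC5C4D6AC = 3318011564.

3318011564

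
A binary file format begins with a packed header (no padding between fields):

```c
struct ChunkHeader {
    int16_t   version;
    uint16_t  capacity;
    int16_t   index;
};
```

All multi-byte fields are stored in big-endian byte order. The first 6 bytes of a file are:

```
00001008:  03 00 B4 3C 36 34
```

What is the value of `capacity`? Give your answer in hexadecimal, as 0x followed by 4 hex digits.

`capacity` follows `version` (2 bytes), so it starts at byte offset 2 and occupies 2 bytes.
Bytes at offsets 2..3: B4 3C.
In big-endian order the high byte comes first in memory.
The bytes are already most-significant first: 0xB43C.

0xB43C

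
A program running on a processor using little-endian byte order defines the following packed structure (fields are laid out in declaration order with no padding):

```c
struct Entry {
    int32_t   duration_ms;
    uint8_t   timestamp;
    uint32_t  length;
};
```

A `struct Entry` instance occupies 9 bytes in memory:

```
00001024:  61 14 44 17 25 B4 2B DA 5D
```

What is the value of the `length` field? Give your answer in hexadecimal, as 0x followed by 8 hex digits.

`length` follows `duration_ms` (4 B), `timestamp` (1 B), so it starts at offset 4 + 1 = 5 and occupies 4 bytes.
Bytes at offsets 5..8: B4 2B DA 5D.
Little-endian stores the least-significant byte at the lowest address.
Reassemble most-significant byte first: 5D DA 2B B4 → 0x5DDA2BB4.

0x5DDA2BB4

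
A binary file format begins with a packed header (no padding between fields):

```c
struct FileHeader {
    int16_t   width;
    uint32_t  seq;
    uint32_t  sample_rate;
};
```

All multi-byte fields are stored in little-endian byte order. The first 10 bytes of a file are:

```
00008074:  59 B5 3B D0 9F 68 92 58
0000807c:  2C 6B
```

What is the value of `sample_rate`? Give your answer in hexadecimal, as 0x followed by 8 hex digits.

`sample_rate` follows `width` (2 B), `seq` (4 B), so it starts at offset 2 + 4 = 6 and occupies 4 bytes.
Bytes at offsets 6..9: 92 58 2C 6B.
In little-endian order the low byte comes first in memory.
Reassemble most-significant byte first: 6B 2C 58 92 → 0x6B2C5892.

0x6B2C5892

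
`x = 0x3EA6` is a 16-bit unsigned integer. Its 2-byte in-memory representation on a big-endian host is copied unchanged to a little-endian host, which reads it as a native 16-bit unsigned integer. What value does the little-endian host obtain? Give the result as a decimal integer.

42558

Stored big-endian, the bytes at ascending addresses are 3E A6.
Read back as little-endian, the first byte is least significant, giving 0xA63E.
0xA63E = 42558.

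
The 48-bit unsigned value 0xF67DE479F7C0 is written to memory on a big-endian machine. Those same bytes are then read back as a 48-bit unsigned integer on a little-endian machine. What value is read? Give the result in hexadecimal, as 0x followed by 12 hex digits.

0xC0F779E47DF6

Stored big-endian, the bytes at ascending addresses are F6 7D E4 79 F7 C0.
Read back as little-endian, the first byte is least significant, giving 0xC0F779E47DF6.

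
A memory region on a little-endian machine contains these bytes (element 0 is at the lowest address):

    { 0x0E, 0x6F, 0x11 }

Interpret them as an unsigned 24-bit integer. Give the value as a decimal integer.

1142542

In little-endian order the low byte comes first in memory.
Reassemble most-significant byte first: 11 6F 0E → 0x116F0E.
0x116F0E = 1142542.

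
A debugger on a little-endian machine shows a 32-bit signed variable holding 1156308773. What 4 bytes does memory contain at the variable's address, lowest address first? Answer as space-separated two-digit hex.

1156308773 in hexadecimal, padded to 32 bits, is 0x44EBDF25.
Split into bytes (most-significant first): 44 EB DF 25.
Little-endian stores the least-significant byte at the lowest address.
So at ascending addresses the bytes are 25 DF EB 44.

25 DF EB 44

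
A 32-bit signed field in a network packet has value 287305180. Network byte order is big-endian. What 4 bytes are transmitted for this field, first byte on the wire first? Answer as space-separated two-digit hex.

11 1F ED DC

287305180 in hexadecimal, padded to 32 bits, is 0x111FEDDC.
Split into bytes (most-significant first): 11 1F ED DC.
In big-endian order the high byte comes first in memory.
So the memory order matches the most-significant-first order: 11 1F ED DC.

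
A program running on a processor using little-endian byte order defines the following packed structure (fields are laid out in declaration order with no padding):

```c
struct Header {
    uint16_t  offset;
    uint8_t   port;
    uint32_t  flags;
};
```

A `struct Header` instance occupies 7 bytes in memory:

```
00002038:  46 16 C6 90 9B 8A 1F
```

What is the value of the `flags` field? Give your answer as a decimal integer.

529177488

`flags` follows `offset` (2 B), `port` (1 B), so it starts at offset 2 + 1 = 3 and occupies 4 bytes.
Bytes at offsets 3..6: 90 9B 8A 1F.
Little-endian: lowest address holds the least-significant byte.
Reassemble most-significant byte first: 1F 8A 9B 90 → 0x1F8A9B90.
0x1F8A9B90 = 529177488.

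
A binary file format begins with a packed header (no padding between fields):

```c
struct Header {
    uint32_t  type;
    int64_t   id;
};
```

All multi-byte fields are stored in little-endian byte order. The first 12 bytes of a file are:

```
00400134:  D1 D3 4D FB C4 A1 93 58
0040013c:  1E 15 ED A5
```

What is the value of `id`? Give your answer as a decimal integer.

-6490508267891744316

`id` follows `type` (4 bytes), so it starts at byte offset 4 and occupies 8 bytes.
Bytes at offsets 4..11: C4 A1 93 58 1E 15 ED A5.
Little-endian: lowest address holds the least-significant byte.
Reassemble most-significant byte first: A5 ED 15 1E 58 93 A1 C4 → 0xA5ED151E5893A1C4.
Top bit is set, so as a signed 64-bit value this is 0xA5ED151E5893A1C4 − 2^64 = -6490508267891744316.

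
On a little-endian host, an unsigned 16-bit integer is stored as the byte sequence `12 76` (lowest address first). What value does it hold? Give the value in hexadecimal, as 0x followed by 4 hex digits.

Little-endian: lowest address holds the least-significant byte.
Reassemble most-significant byte first: 76 12 → 0x7612.

0x7612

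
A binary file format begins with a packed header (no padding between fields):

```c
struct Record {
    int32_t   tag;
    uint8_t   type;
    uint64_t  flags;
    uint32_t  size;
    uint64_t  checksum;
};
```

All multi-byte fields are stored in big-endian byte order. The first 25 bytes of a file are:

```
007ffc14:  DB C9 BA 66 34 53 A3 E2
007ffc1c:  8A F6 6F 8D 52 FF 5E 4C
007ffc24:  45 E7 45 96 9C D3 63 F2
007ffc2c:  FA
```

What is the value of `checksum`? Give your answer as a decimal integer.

16664891596459995898

`checksum` follows `tag` (4 B), `type` (1 B), `flags` (8 B), `size` (4 B), so it starts at offset 4 + 1 + 8 + 4 = 17 and occupies 8 bytes.
Bytes at offsets 17..24: E7 45 96 9C D3 63 F2 FA.
In big-endian order the high byte comes first in memory.
The bytes are already most-significant first: 0xE745969CD363F2FA.
0xE745969CD363F2FA = 16664891596459995898.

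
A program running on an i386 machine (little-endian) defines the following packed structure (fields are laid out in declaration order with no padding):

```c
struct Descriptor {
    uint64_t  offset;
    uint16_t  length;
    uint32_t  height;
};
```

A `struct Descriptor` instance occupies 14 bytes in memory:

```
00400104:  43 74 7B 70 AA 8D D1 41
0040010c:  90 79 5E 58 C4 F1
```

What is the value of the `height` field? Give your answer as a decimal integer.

`height` follows `offset` (8 B), `length` (2 B), so it starts at offset 8 + 2 = 10 and occupies 4 bytes.
Bytes at offsets 10..13: 5E 58 C4 F1.
In little-endian order the low byte comes first in memory.
Reassemble most-significant byte first: F1 C4 58 5E → 0xF1C4585E.
0xF1C4585E = 4056176734.

4056176734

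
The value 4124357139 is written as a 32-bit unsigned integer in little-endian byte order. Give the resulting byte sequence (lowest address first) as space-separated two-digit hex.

4124357139 in hexadecimal, padded to 32 bits, is 0xF5D4B213.
Split into bytes (most-significant first): F5 D4 B2 13.
Little-endian: lowest address holds the least-significant byte.
So at ascending addresses the bytes are 13 B2 D4 F5.

13 B2 D4 F5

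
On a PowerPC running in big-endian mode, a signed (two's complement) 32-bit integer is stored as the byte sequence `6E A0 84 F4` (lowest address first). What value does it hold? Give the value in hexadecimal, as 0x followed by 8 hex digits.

In big-endian order the high byte comes first in memory.
The bytes are already most-significant first: 0x6EA084F4.

0x6EA084F4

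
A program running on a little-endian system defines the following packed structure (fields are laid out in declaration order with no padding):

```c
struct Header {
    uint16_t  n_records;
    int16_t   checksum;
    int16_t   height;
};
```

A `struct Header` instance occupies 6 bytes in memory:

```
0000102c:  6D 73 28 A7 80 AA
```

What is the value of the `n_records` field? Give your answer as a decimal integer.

29549

`n_records` is the first field, at byte offset 0, occupying 2 bytes.
Bytes at offsets 0..1: 6D 73.
Little-endian stores the least-significant byte at the lowest address.
Reassemble most-significant byte first: 73 6D → 0x736D.
0x736D = 29549.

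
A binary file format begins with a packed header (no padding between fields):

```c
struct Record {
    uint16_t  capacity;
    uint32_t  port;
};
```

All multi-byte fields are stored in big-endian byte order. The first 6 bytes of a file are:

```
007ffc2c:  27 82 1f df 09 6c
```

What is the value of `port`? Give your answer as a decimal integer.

534710636

`port` follows `capacity` (2 bytes), so it starts at byte offset 2 and occupies 4 bytes.
Bytes at offsets 2..5: 1F DF 09 6C.
Big-endian stores the most-significant byte at the lowest address.
The bytes are already most-significant first: 0x1FDF096C.
0x1FDF096C = 534710636.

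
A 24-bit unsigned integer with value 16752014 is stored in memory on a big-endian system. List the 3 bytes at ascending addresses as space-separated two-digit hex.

FF 9D 8E

16752014 in hexadecimal, padded to 24 bits, is 0xFF9D8E.
Split into bytes (most-significant first): FF 9D 8E.
Big-endian: lowest address holds the most-significant byte.
So the memory order matches the most-significant-first order: FF 9D 8E.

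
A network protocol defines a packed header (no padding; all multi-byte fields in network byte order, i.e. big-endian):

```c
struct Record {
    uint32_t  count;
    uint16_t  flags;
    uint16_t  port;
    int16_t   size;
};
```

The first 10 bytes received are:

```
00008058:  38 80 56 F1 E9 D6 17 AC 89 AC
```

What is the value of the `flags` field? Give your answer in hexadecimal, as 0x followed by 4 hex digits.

`flags` follows `count` (4 bytes), so it starts at byte offset 4 and occupies 2 bytes.
Bytes at offsets 4..5: E9 D6.
Big-endian stores the most-significant byte at the lowest address.
The bytes are already most-significant first: 0xE9D6.

0xE9D6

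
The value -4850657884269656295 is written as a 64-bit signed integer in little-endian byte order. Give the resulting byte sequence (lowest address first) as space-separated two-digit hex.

19 C7 28 A9 5A 00 AF BC

Two's complement of -4850657884269656295 in 64 bits: 4850657884269656295 = 0x4350FFA556D738E7; invert → 0xBCAF005AA928C718; add 1 → 0xBCAF005AA928C719.
Split into bytes (most-significant first): BC AF 00 5A A9 28 C7 19.
In little-endian order the low byte comes first in memory.
So at ascending addresses the bytes are 19 C7 28 A9 5A 00 AF BC.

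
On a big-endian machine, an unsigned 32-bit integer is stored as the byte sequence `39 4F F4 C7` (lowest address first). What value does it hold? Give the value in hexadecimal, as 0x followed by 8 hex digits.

Big-endian stores the most-significant byte at the lowest address.
The bytes are already most-significant first: 0x394FF4C7.

0x394FF4C7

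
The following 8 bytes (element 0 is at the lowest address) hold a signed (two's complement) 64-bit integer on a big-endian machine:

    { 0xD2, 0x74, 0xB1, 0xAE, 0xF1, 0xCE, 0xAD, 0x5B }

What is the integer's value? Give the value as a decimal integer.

Big-endian stores the most-significant byte at the lowest address.
The bytes are already most-significant first: 0xD274B1AEF1CEAD5B.
Top bit is set, so as a signed 64-bit value this is 0xD274B1AEF1CEAD5B − 2^64 = -3281802863506969253.

-3281802863506969253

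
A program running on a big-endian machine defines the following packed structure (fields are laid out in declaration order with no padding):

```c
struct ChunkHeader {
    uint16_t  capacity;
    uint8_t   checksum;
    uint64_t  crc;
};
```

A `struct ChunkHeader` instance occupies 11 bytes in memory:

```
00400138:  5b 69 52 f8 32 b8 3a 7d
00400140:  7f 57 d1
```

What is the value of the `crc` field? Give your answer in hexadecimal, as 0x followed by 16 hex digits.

0xF832B83A7D7F57D1

`crc` follows `capacity` (2 B), `checksum` (1 B), so it starts at offset 2 + 1 = 3 and occupies 8 bytes.
Bytes at offsets 3..10: F8 32 B8 3A 7D 7F 57 D1.
In big-endian order the high byte comes first in memory.
The bytes are already most-significant first: 0xF832B83A7D7F57D1.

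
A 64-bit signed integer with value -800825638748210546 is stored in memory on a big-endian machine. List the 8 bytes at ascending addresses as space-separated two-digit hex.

Two's complement of -800825638748210546 in 64 bits: 800825638748210546 = 0x0B1D1AACEC9CC572; invert → 0xF4E2E55313633A8D; add 1 → 0xF4E2E55313633A8E.
Split into bytes (most-significant first): F4 E2 E5 53 13 63 3A 8E.
Big-endian stores the most-significant byte at the lowest address.
So the memory order matches the most-significant-first order: F4 E2 E5 53 13 63 3A 8E.

F4 E2 E5 53 13 63 3A 8E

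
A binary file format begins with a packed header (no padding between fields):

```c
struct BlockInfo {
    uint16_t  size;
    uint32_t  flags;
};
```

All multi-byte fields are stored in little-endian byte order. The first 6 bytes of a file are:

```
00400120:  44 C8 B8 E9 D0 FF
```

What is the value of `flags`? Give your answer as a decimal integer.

`flags` follows `size` (2 bytes), so it starts at byte offset 2 and occupies 4 bytes.
Bytes at offsets 2..5: B8 E9 D0 FF.
Little-endian stores the least-significant byte at the lowest address.
Reassemble most-significant byte first: FF D0 E9 B8 → 0xFFD0E9B8.
0xFFD0E9B8 = 4291881400.

4291881400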